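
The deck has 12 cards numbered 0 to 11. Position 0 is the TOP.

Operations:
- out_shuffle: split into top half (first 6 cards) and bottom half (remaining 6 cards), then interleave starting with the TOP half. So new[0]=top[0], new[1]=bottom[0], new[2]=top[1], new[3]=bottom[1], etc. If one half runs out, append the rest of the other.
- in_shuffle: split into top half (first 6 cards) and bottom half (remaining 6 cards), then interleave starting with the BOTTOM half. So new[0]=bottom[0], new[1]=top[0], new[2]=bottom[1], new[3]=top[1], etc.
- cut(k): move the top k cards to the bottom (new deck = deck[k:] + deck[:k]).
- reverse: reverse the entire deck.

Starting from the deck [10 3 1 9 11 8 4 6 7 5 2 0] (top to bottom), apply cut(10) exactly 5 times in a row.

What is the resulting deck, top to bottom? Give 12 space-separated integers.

After op 1 (cut(10)): [2 0 10 3 1 9 11 8 4 6 7 5]
After op 2 (cut(10)): [7 5 2 0 10 3 1 9 11 8 4 6]
After op 3 (cut(10)): [4 6 7 5 2 0 10 3 1 9 11 8]
After op 4 (cut(10)): [11 8 4 6 7 5 2 0 10 3 1 9]
After op 5 (cut(10)): [1 9 11 8 4 6 7 5 2 0 10 3]

Answer: 1 9 11 8 4 6 7 5 2 0 10 3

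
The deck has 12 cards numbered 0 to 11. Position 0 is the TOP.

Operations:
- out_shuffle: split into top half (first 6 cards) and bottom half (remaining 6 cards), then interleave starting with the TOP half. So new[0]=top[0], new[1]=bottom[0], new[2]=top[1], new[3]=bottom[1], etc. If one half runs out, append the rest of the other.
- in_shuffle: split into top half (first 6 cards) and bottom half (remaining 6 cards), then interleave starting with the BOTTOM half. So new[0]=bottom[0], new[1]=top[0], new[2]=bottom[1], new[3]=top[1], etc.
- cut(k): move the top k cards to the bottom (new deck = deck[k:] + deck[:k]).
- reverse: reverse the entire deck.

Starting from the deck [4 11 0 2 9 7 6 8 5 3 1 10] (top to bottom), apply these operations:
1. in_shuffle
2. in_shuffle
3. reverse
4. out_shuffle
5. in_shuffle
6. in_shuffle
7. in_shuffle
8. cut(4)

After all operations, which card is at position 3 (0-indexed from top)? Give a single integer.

After op 1 (in_shuffle): [6 4 8 11 5 0 3 2 1 9 10 7]
After op 2 (in_shuffle): [3 6 2 4 1 8 9 11 10 5 7 0]
After op 3 (reverse): [0 7 5 10 11 9 8 1 4 2 6 3]
After op 4 (out_shuffle): [0 8 7 1 5 4 10 2 11 6 9 3]
After op 5 (in_shuffle): [10 0 2 8 11 7 6 1 9 5 3 4]
After op 6 (in_shuffle): [6 10 1 0 9 2 5 8 3 11 4 7]
After op 7 (in_shuffle): [5 6 8 10 3 1 11 0 4 9 7 2]
After op 8 (cut(4)): [3 1 11 0 4 9 7 2 5 6 8 10]
Position 3: card 0.

Answer: 0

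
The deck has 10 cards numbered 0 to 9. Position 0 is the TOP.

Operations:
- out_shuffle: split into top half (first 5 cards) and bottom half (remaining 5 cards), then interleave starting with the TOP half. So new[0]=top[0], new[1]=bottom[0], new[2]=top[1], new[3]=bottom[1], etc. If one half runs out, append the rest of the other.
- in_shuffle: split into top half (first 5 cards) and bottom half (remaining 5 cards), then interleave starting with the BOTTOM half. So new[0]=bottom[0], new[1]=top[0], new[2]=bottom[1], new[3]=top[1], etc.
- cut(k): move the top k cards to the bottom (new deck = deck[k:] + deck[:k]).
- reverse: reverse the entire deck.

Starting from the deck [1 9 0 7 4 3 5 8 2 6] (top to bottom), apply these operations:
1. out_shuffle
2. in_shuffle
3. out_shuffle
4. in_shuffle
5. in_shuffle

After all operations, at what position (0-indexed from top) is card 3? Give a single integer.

Answer: 5

Derivation:
After op 1 (out_shuffle): [1 3 9 5 0 8 7 2 4 6]
After op 2 (in_shuffle): [8 1 7 3 2 9 4 5 6 0]
After op 3 (out_shuffle): [8 9 1 4 7 5 3 6 2 0]
After op 4 (in_shuffle): [5 8 3 9 6 1 2 4 0 7]
After op 5 (in_shuffle): [1 5 2 8 4 3 0 9 7 6]
Card 3 is at position 5.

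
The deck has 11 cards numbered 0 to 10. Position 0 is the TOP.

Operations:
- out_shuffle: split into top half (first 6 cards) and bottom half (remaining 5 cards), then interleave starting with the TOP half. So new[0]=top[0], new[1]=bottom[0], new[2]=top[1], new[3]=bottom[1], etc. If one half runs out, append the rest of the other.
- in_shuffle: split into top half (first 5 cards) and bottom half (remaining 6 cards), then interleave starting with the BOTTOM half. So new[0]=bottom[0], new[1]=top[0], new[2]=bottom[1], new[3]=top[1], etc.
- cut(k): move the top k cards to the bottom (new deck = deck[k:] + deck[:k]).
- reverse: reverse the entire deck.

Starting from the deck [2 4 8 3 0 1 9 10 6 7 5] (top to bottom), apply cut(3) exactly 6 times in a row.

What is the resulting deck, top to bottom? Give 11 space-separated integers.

Answer: 10 6 7 5 2 4 8 3 0 1 9

Derivation:
After op 1 (cut(3)): [3 0 1 9 10 6 7 5 2 4 8]
After op 2 (cut(3)): [9 10 6 7 5 2 4 8 3 0 1]
After op 3 (cut(3)): [7 5 2 4 8 3 0 1 9 10 6]
After op 4 (cut(3)): [4 8 3 0 1 9 10 6 7 5 2]
After op 5 (cut(3)): [0 1 9 10 6 7 5 2 4 8 3]
After op 6 (cut(3)): [10 6 7 5 2 4 8 3 0 1 9]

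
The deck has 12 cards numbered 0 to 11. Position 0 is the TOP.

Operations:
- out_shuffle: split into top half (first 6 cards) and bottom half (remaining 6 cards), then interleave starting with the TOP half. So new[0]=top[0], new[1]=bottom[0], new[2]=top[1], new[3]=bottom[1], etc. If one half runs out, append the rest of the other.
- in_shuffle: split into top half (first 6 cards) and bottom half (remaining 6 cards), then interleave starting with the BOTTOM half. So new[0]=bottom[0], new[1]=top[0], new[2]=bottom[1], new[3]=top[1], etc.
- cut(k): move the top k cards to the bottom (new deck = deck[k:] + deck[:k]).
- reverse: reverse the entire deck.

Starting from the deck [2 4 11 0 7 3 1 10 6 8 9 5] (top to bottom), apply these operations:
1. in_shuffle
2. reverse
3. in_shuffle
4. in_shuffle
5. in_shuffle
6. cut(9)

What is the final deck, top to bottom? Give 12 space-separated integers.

Answer: 2 7 6 0 10 5 11 1 9 4 3 8

Derivation:
After op 1 (in_shuffle): [1 2 10 4 6 11 8 0 9 7 5 3]
After op 2 (reverse): [3 5 7 9 0 8 11 6 4 10 2 1]
After op 3 (in_shuffle): [11 3 6 5 4 7 10 9 2 0 1 8]
After op 4 (in_shuffle): [10 11 9 3 2 6 0 5 1 4 8 7]
After op 5 (in_shuffle): [0 10 5 11 1 9 4 3 8 2 7 6]
After op 6 (cut(9)): [2 7 6 0 10 5 11 1 9 4 3 8]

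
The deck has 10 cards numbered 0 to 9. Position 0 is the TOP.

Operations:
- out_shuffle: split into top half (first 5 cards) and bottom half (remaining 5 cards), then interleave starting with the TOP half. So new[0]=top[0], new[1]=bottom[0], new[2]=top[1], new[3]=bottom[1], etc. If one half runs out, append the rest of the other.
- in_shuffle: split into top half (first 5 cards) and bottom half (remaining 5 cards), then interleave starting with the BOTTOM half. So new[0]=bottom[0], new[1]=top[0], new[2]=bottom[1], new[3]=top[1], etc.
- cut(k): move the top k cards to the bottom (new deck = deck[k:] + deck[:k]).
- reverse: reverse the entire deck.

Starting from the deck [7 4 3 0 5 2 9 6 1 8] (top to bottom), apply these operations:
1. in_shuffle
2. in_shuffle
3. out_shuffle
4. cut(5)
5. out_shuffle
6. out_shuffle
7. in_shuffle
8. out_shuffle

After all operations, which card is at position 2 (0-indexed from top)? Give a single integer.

Answer: 4

Derivation:
After op 1 (in_shuffle): [2 7 9 4 6 3 1 0 8 5]
After op 2 (in_shuffle): [3 2 1 7 0 9 8 4 5 6]
After op 3 (out_shuffle): [3 9 2 8 1 4 7 5 0 6]
After op 4 (cut(5)): [4 7 5 0 6 3 9 2 8 1]
After op 5 (out_shuffle): [4 3 7 9 5 2 0 8 6 1]
After op 6 (out_shuffle): [4 2 3 0 7 8 9 6 5 1]
After op 7 (in_shuffle): [8 4 9 2 6 3 5 0 1 7]
After op 8 (out_shuffle): [8 3 4 5 9 0 2 1 6 7]
Position 2: card 4.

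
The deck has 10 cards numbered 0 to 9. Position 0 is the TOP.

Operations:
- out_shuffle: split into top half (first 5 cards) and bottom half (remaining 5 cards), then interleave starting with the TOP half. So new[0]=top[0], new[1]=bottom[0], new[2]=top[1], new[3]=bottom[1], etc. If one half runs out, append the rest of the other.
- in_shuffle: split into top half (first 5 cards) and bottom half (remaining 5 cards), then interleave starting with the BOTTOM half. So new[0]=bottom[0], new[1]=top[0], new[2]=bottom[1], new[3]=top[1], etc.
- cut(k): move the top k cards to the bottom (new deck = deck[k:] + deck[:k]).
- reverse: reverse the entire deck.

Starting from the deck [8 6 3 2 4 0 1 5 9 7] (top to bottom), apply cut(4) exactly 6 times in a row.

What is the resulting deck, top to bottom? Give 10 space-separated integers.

Answer: 4 0 1 5 9 7 8 6 3 2

Derivation:
After op 1 (cut(4)): [4 0 1 5 9 7 8 6 3 2]
After op 2 (cut(4)): [9 7 8 6 3 2 4 0 1 5]
After op 3 (cut(4)): [3 2 4 0 1 5 9 7 8 6]
After op 4 (cut(4)): [1 5 9 7 8 6 3 2 4 0]
After op 5 (cut(4)): [8 6 3 2 4 0 1 5 9 7]
After op 6 (cut(4)): [4 0 1 5 9 7 8 6 3 2]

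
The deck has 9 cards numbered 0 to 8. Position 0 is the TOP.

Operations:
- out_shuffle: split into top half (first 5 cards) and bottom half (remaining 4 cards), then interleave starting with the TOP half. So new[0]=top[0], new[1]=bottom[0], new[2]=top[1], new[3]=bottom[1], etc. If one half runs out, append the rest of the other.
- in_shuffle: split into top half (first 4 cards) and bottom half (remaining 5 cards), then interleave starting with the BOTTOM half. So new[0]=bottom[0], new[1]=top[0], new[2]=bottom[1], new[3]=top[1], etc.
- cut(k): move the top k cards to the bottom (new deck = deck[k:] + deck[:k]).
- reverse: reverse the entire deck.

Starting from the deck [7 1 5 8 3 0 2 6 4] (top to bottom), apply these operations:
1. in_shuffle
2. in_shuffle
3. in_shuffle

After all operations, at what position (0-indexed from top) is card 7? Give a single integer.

After op 1 (in_shuffle): [3 7 0 1 2 5 6 8 4]
After op 2 (in_shuffle): [2 3 5 7 6 0 8 1 4]
After op 3 (in_shuffle): [6 2 0 3 8 5 1 7 4]
Card 7 is at position 7.

Answer: 7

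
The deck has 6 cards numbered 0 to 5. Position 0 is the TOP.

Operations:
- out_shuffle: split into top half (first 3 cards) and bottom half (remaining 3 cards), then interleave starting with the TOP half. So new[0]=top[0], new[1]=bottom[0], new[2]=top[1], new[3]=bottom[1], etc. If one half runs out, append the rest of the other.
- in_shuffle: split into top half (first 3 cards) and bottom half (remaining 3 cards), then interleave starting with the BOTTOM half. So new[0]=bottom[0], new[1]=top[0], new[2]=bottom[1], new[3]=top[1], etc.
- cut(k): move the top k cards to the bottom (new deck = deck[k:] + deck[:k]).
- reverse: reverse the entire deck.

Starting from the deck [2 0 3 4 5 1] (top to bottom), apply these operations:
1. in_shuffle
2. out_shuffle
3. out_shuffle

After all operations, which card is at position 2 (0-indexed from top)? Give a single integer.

After op 1 (in_shuffle): [4 2 5 0 1 3]
After op 2 (out_shuffle): [4 0 2 1 5 3]
After op 3 (out_shuffle): [4 1 0 5 2 3]
Position 2: card 0.

Answer: 0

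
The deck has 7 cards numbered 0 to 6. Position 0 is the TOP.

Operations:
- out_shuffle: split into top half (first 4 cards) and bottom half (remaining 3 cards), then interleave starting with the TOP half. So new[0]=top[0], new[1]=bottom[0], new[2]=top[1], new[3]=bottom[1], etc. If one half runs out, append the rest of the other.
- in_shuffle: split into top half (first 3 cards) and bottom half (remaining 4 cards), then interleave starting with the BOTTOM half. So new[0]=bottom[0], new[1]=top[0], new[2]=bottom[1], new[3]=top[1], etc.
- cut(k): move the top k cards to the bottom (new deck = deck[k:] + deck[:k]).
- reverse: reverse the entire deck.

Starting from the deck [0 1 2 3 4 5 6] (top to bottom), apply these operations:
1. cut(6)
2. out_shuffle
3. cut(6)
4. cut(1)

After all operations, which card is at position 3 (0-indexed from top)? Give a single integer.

Answer: 4

Derivation:
After op 1 (cut(6)): [6 0 1 2 3 4 5]
After op 2 (out_shuffle): [6 3 0 4 1 5 2]
After op 3 (cut(6)): [2 6 3 0 4 1 5]
After op 4 (cut(1)): [6 3 0 4 1 5 2]
Position 3: card 4.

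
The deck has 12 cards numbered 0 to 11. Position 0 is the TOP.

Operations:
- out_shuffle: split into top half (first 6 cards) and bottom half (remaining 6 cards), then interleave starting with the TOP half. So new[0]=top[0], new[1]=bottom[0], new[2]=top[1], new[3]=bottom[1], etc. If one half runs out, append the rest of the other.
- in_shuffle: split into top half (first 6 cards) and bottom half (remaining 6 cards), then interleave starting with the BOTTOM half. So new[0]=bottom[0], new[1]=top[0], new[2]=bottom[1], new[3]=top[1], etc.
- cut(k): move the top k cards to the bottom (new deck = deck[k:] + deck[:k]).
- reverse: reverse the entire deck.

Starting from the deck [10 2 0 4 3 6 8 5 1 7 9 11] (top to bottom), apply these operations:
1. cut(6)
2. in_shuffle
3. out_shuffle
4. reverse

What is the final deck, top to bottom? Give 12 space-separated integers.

Answer: 11 1 6 0 9 5 3 2 7 8 4 10

Derivation:
After op 1 (cut(6)): [8 5 1 7 9 11 10 2 0 4 3 6]
After op 2 (in_shuffle): [10 8 2 5 0 1 4 7 3 9 6 11]
After op 3 (out_shuffle): [10 4 8 7 2 3 5 9 0 6 1 11]
After op 4 (reverse): [11 1 6 0 9 5 3 2 7 8 4 10]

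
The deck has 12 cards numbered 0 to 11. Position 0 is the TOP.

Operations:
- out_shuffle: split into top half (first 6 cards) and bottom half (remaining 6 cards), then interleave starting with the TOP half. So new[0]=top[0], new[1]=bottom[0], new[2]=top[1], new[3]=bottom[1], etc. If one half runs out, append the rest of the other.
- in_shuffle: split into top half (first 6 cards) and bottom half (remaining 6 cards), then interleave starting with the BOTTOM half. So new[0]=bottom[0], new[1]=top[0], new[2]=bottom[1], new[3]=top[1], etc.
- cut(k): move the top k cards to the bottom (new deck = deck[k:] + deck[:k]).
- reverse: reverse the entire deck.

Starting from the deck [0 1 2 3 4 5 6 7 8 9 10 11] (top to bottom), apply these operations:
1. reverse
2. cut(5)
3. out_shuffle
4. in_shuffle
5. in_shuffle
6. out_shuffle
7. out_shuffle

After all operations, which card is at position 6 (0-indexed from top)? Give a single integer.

Answer: 0

Derivation:
After op 1 (reverse): [11 10 9 8 7 6 5 4 3 2 1 0]
After op 2 (cut(5)): [6 5 4 3 2 1 0 11 10 9 8 7]
After op 3 (out_shuffle): [6 0 5 11 4 10 3 9 2 8 1 7]
After op 4 (in_shuffle): [3 6 9 0 2 5 8 11 1 4 7 10]
After op 5 (in_shuffle): [8 3 11 6 1 9 4 0 7 2 10 5]
After op 6 (out_shuffle): [8 4 3 0 11 7 6 2 1 10 9 5]
After op 7 (out_shuffle): [8 6 4 2 3 1 0 10 11 9 7 5]
Position 6: card 0.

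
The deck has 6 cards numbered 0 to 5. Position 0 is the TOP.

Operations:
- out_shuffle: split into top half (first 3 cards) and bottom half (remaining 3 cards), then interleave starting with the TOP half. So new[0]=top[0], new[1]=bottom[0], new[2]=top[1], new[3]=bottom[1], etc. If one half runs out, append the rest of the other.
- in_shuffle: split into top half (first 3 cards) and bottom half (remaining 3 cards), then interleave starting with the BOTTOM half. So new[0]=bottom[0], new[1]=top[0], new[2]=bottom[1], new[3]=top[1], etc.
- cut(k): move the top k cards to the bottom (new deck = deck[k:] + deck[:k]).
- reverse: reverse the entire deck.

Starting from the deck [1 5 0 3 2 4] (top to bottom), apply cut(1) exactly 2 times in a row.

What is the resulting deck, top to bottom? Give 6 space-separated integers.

After op 1 (cut(1)): [5 0 3 2 4 1]
After op 2 (cut(1)): [0 3 2 4 1 5]

Answer: 0 3 2 4 1 5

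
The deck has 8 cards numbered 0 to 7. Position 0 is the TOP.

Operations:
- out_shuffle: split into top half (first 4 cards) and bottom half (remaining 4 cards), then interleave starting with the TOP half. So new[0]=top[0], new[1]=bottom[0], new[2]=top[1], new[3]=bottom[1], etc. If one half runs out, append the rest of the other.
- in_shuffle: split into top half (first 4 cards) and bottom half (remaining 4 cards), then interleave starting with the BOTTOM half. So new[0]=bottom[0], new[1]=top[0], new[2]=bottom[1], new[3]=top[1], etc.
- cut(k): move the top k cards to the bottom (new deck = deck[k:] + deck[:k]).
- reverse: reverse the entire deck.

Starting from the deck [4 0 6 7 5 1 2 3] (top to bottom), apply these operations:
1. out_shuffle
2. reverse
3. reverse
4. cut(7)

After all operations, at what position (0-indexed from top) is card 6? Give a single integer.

After op 1 (out_shuffle): [4 5 0 1 6 2 7 3]
After op 2 (reverse): [3 7 2 6 1 0 5 4]
After op 3 (reverse): [4 5 0 1 6 2 7 3]
After op 4 (cut(7)): [3 4 5 0 1 6 2 7]
Card 6 is at position 5.

Answer: 5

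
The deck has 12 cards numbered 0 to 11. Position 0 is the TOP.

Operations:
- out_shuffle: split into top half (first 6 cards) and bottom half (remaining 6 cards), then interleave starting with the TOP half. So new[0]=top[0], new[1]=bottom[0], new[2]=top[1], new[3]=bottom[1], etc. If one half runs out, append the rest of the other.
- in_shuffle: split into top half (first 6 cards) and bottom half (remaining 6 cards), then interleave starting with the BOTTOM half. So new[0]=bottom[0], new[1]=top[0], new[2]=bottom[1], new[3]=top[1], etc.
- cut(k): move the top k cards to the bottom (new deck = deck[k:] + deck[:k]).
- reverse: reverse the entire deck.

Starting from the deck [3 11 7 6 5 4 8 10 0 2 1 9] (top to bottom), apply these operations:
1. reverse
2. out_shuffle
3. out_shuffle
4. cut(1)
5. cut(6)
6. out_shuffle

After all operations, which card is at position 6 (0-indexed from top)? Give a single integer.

After op 1 (reverse): [9 1 2 0 10 8 4 5 6 7 11 3]
After op 2 (out_shuffle): [9 4 1 5 2 6 0 7 10 11 8 3]
After op 3 (out_shuffle): [9 0 4 7 1 10 5 11 2 8 6 3]
After op 4 (cut(1)): [0 4 7 1 10 5 11 2 8 6 3 9]
After op 5 (cut(6)): [11 2 8 6 3 9 0 4 7 1 10 5]
After op 6 (out_shuffle): [11 0 2 4 8 7 6 1 3 10 9 5]
Position 6: card 6.

Answer: 6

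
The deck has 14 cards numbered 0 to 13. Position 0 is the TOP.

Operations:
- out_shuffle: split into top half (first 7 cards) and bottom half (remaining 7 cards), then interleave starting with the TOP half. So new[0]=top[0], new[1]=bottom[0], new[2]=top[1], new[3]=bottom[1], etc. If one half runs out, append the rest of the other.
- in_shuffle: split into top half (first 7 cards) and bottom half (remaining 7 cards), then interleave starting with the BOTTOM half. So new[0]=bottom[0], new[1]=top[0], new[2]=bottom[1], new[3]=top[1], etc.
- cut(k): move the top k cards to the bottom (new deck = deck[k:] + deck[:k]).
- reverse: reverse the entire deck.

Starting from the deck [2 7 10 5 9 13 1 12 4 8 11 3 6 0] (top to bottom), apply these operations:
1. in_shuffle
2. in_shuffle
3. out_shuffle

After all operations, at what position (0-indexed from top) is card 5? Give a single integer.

After op 1 (in_shuffle): [12 2 4 7 8 10 11 5 3 9 6 13 0 1]
After op 2 (in_shuffle): [5 12 3 2 9 4 6 7 13 8 0 10 1 11]
After op 3 (out_shuffle): [5 7 12 13 3 8 2 0 9 10 4 1 6 11]
Card 5 is at position 0.

Answer: 0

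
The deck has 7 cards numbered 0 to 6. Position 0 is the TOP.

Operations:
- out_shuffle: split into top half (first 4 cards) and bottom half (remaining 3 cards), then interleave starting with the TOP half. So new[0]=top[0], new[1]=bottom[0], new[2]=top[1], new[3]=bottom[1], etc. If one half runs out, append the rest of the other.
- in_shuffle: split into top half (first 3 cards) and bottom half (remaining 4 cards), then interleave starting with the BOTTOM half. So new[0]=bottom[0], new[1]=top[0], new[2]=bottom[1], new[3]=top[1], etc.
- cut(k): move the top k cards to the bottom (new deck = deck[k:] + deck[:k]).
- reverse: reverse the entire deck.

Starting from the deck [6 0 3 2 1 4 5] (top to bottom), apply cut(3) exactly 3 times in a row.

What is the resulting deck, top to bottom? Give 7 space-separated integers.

After op 1 (cut(3)): [2 1 4 5 6 0 3]
After op 2 (cut(3)): [5 6 0 3 2 1 4]
After op 3 (cut(3)): [3 2 1 4 5 6 0]

Answer: 3 2 1 4 5 6 0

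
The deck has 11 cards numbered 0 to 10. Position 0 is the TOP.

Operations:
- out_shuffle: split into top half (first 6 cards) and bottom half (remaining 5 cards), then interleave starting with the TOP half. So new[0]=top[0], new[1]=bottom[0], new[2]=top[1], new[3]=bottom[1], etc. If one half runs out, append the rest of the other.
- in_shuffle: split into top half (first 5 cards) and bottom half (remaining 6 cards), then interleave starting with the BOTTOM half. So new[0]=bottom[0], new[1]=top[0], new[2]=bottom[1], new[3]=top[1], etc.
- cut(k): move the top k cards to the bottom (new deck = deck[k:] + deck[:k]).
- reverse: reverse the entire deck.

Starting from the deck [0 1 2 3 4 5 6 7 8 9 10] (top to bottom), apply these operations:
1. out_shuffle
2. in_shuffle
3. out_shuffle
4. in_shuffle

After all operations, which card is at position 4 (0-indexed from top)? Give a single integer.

After op 1 (out_shuffle): [0 6 1 7 2 8 3 9 4 10 5]
After op 2 (in_shuffle): [8 0 3 6 9 1 4 7 10 2 5]
After op 3 (out_shuffle): [8 4 0 7 3 10 6 2 9 5 1]
After op 4 (in_shuffle): [10 8 6 4 2 0 9 7 5 3 1]
Position 4: card 2.

Answer: 2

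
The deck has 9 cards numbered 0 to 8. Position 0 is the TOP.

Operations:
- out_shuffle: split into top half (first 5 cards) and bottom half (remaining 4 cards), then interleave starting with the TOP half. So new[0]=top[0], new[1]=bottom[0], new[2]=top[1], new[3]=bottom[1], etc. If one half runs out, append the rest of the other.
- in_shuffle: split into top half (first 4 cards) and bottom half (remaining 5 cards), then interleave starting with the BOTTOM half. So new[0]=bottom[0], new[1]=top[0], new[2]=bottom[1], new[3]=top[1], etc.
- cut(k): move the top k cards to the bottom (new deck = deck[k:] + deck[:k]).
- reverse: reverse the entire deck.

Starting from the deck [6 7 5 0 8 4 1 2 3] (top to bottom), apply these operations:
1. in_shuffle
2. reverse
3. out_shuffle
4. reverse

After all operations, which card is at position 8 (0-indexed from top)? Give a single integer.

Answer: 3

Derivation:
After op 1 (in_shuffle): [8 6 4 7 1 5 2 0 3]
After op 2 (reverse): [3 0 2 5 1 7 4 6 8]
After op 3 (out_shuffle): [3 7 0 4 2 6 5 8 1]
After op 4 (reverse): [1 8 5 6 2 4 0 7 3]
Position 8: card 3.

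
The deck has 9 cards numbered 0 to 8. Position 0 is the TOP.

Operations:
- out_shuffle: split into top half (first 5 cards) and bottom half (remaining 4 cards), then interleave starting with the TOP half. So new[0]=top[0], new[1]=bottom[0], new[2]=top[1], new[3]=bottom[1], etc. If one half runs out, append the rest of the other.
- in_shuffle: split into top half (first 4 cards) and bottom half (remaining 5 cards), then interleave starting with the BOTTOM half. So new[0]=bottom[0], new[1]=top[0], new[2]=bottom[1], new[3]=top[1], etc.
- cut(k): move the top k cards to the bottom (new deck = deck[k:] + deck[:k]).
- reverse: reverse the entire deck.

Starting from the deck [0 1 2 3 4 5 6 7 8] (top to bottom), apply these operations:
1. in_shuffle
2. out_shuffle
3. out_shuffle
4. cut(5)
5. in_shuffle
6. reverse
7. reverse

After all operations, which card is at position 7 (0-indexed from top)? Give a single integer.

Answer: 5

Derivation:
After op 1 (in_shuffle): [4 0 5 1 6 2 7 3 8]
After op 2 (out_shuffle): [4 2 0 7 5 3 1 8 6]
After op 3 (out_shuffle): [4 3 2 1 0 8 7 6 5]
After op 4 (cut(5)): [8 7 6 5 4 3 2 1 0]
After op 5 (in_shuffle): [4 8 3 7 2 6 1 5 0]
After op 6 (reverse): [0 5 1 6 2 7 3 8 4]
After op 7 (reverse): [4 8 3 7 2 6 1 5 0]
Position 7: card 5.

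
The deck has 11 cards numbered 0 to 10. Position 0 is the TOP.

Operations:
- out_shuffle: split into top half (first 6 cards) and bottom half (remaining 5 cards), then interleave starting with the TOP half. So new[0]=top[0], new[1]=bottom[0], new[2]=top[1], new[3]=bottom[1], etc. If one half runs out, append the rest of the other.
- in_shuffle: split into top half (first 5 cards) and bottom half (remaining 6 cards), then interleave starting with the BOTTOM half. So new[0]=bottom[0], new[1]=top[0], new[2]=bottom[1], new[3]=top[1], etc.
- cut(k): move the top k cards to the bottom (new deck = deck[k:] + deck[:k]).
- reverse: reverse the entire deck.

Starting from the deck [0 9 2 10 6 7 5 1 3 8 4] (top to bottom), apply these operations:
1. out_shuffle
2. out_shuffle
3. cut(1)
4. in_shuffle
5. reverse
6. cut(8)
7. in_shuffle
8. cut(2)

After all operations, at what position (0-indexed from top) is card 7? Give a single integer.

After op 1 (out_shuffle): [0 5 9 1 2 3 10 8 6 4 7]
After op 2 (out_shuffle): [0 10 5 8 9 6 1 4 2 7 3]
After op 3 (cut(1)): [10 5 8 9 6 1 4 2 7 3 0]
After op 4 (in_shuffle): [1 10 4 5 2 8 7 9 3 6 0]
After op 5 (reverse): [0 6 3 9 7 8 2 5 4 10 1]
After op 6 (cut(8)): [4 10 1 0 6 3 9 7 8 2 5]
After op 7 (in_shuffle): [3 4 9 10 7 1 8 0 2 6 5]
After op 8 (cut(2)): [9 10 7 1 8 0 2 6 5 3 4]
Card 7 is at position 2.

Answer: 2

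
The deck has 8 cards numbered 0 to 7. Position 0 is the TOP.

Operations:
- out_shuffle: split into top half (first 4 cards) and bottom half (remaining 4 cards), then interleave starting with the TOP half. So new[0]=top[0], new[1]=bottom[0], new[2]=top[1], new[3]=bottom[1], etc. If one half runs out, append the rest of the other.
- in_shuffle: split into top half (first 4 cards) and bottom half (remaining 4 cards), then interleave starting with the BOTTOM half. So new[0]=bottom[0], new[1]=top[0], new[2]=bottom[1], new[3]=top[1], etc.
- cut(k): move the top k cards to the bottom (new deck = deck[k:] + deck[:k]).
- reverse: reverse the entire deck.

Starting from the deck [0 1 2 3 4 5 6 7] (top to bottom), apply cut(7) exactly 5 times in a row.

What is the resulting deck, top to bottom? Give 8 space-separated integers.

After op 1 (cut(7)): [7 0 1 2 3 4 5 6]
After op 2 (cut(7)): [6 7 0 1 2 3 4 5]
After op 3 (cut(7)): [5 6 7 0 1 2 3 4]
After op 4 (cut(7)): [4 5 6 7 0 1 2 3]
After op 5 (cut(7)): [3 4 5 6 7 0 1 2]

Answer: 3 4 5 6 7 0 1 2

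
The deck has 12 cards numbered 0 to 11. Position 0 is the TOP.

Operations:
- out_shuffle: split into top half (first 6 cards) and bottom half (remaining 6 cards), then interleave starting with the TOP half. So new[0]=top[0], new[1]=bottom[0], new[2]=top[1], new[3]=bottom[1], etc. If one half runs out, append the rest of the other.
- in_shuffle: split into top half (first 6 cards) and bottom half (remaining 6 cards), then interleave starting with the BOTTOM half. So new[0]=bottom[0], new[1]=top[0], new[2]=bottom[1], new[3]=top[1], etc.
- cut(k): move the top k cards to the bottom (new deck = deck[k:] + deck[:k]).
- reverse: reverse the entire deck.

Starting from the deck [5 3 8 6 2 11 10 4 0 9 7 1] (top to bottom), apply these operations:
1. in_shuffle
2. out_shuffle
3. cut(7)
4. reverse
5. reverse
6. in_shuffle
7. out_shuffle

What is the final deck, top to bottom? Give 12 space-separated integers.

After op 1 (in_shuffle): [10 5 4 3 0 8 9 6 7 2 1 11]
After op 2 (out_shuffle): [10 9 5 6 4 7 3 2 0 1 8 11]
After op 3 (cut(7)): [2 0 1 8 11 10 9 5 6 4 7 3]
After op 4 (reverse): [3 7 4 6 5 9 10 11 8 1 0 2]
After op 5 (reverse): [2 0 1 8 11 10 9 5 6 4 7 3]
After op 6 (in_shuffle): [9 2 5 0 6 1 4 8 7 11 3 10]
After op 7 (out_shuffle): [9 4 2 8 5 7 0 11 6 3 1 10]

Answer: 9 4 2 8 5 7 0 11 6 3 1 10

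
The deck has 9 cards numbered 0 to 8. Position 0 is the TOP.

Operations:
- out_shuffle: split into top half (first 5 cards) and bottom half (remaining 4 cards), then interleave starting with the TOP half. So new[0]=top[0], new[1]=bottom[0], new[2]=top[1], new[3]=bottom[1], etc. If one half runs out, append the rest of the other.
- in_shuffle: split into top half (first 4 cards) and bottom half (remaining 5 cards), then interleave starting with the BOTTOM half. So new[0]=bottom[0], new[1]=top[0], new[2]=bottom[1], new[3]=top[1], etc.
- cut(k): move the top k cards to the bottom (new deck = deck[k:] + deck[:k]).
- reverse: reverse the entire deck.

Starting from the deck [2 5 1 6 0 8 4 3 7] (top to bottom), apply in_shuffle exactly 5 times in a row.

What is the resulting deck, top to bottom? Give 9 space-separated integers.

After op 1 (in_shuffle): [0 2 8 5 4 1 3 6 7]
After op 2 (in_shuffle): [4 0 1 2 3 8 6 5 7]
After op 3 (in_shuffle): [3 4 8 0 6 1 5 2 7]
After op 4 (in_shuffle): [6 3 1 4 5 8 2 0 7]
After op 5 (in_shuffle): [5 6 8 3 2 1 0 4 7]

Answer: 5 6 8 3 2 1 0 4 7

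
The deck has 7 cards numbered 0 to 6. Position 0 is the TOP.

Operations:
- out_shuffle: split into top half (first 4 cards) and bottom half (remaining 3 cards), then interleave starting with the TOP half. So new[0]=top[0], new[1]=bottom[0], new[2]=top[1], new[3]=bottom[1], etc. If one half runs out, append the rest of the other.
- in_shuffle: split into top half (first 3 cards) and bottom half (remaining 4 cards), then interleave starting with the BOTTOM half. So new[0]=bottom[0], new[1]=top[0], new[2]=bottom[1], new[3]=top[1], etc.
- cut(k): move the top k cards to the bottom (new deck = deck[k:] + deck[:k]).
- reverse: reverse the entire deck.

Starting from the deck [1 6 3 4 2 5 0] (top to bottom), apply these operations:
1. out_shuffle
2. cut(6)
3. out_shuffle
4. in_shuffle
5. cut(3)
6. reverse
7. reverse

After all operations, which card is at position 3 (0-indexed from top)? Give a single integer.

Answer: 6

Derivation:
After op 1 (out_shuffle): [1 2 6 5 3 0 4]
After op 2 (cut(6)): [4 1 2 6 5 3 0]
After op 3 (out_shuffle): [4 5 1 3 2 0 6]
After op 4 (in_shuffle): [3 4 2 5 0 1 6]
After op 5 (cut(3)): [5 0 1 6 3 4 2]
After op 6 (reverse): [2 4 3 6 1 0 5]
After op 7 (reverse): [5 0 1 6 3 4 2]
Position 3: card 6.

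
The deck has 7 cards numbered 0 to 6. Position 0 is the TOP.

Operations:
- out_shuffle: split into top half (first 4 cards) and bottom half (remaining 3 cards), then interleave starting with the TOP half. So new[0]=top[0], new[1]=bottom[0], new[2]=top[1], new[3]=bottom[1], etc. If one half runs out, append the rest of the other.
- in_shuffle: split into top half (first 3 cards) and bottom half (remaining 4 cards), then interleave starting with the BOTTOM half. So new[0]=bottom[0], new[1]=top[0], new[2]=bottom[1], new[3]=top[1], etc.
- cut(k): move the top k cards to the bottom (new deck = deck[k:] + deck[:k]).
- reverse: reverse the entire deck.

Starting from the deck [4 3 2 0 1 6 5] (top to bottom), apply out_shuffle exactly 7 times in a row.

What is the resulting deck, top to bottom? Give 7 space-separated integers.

Answer: 4 1 3 6 2 5 0

Derivation:
After op 1 (out_shuffle): [4 1 3 6 2 5 0]
After op 2 (out_shuffle): [4 2 1 5 3 0 6]
After op 3 (out_shuffle): [4 3 2 0 1 6 5]
After op 4 (out_shuffle): [4 1 3 6 2 5 0]
After op 5 (out_shuffle): [4 2 1 5 3 0 6]
After op 6 (out_shuffle): [4 3 2 0 1 6 5]
After op 7 (out_shuffle): [4 1 3 6 2 5 0]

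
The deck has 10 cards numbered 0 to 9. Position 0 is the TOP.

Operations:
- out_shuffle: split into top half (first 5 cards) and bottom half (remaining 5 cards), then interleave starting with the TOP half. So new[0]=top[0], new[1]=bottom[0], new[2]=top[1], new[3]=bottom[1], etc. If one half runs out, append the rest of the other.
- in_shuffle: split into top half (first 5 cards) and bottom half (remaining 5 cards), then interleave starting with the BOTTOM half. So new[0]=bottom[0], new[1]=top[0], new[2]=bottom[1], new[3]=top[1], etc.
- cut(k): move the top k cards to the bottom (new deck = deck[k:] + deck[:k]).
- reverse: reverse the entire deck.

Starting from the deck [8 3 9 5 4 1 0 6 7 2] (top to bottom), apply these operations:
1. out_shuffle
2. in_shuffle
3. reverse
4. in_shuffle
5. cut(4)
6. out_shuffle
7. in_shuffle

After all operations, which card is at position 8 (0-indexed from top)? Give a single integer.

After op 1 (out_shuffle): [8 1 3 0 9 6 5 7 4 2]
After op 2 (in_shuffle): [6 8 5 1 7 3 4 0 2 9]
After op 3 (reverse): [9 2 0 4 3 7 1 5 8 6]
After op 4 (in_shuffle): [7 9 1 2 5 0 8 4 6 3]
After op 5 (cut(4)): [5 0 8 4 6 3 7 9 1 2]
After op 6 (out_shuffle): [5 3 0 7 8 9 4 1 6 2]
After op 7 (in_shuffle): [9 5 4 3 1 0 6 7 2 8]
Position 8: card 2.

Answer: 2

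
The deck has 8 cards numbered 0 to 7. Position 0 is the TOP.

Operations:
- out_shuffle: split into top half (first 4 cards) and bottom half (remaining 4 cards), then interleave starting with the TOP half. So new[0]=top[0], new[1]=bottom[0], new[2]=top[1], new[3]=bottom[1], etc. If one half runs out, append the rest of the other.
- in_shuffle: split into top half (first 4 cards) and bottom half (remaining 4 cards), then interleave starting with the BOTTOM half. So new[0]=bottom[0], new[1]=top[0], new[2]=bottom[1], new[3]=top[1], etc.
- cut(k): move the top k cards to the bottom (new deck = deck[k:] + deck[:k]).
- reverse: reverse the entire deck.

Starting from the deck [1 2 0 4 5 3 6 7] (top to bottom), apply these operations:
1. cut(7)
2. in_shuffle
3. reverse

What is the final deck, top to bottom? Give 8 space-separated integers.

After op 1 (cut(7)): [7 1 2 0 4 5 3 6]
After op 2 (in_shuffle): [4 7 5 1 3 2 6 0]
After op 3 (reverse): [0 6 2 3 1 5 7 4]

Answer: 0 6 2 3 1 5 7 4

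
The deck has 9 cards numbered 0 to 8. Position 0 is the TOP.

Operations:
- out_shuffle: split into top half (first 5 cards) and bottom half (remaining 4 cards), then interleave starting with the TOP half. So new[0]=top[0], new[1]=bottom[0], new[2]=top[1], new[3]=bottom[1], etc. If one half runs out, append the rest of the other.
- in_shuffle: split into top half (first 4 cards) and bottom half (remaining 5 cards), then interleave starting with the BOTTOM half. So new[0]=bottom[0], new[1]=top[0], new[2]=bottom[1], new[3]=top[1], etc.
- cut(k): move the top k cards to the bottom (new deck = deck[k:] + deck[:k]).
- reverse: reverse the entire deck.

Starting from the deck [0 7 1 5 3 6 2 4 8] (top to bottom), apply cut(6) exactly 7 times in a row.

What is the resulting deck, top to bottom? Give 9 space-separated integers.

Answer: 2 4 8 0 7 1 5 3 6

Derivation:
After op 1 (cut(6)): [2 4 8 0 7 1 5 3 6]
After op 2 (cut(6)): [5 3 6 2 4 8 0 7 1]
After op 3 (cut(6)): [0 7 1 5 3 6 2 4 8]
After op 4 (cut(6)): [2 4 8 0 7 1 5 3 6]
After op 5 (cut(6)): [5 3 6 2 4 8 0 7 1]
After op 6 (cut(6)): [0 7 1 5 3 6 2 4 8]
After op 7 (cut(6)): [2 4 8 0 7 1 5 3 6]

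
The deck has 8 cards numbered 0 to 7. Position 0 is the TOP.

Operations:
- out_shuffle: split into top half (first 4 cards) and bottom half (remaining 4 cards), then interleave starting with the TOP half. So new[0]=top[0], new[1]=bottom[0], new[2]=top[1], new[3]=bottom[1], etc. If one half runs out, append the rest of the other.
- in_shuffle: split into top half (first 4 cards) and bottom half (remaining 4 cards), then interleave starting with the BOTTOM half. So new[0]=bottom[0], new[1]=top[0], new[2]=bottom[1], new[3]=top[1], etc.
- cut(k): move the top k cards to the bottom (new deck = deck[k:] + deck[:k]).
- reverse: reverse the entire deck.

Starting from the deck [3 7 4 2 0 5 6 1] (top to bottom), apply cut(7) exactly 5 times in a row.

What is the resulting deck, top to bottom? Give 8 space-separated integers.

After op 1 (cut(7)): [1 3 7 4 2 0 5 6]
After op 2 (cut(7)): [6 1 3 7 4 2 0 5]
After op 3 (cut(7)): [5 6 1 3 7 4 2 0]
After op 4 (cut(7)): [0 5 6 1 3 7 4 2]
After op 5 (cut(7)): [2 0 5 6 1 3 7 4]

Answer: 2 0 5 6 1 3 7 4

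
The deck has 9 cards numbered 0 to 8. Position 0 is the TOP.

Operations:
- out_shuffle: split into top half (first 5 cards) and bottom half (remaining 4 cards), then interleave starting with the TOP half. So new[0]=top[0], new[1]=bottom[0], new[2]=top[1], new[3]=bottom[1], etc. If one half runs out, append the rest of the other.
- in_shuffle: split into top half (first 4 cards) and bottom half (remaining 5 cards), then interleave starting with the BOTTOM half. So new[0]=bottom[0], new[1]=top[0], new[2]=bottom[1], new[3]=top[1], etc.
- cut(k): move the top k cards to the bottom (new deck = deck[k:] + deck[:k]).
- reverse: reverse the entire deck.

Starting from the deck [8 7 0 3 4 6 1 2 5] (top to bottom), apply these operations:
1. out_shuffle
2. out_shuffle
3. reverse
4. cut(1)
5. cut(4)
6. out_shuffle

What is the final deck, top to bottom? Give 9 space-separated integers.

Answer: 3 4 6 1 2 5 8 7 0

Derivation:
After op 1 (out_shuffle): [8 6 7 1 0 2 3 5 4]
After op 2 (out_shuffle): [8 2 6 3 7 5 1 4 0]
After op 3 (reverse): [0 4 1 5 7 3 6 2 8]
After op 4 (cut(1)): [4 1 5 7 3 6 2 8 0]
After op 5 (cut(4)): [3 6 2 8 0 4 1 5 7]
After op 6 (out_shuffle): [3 4 6 1 2 5 8 7 0]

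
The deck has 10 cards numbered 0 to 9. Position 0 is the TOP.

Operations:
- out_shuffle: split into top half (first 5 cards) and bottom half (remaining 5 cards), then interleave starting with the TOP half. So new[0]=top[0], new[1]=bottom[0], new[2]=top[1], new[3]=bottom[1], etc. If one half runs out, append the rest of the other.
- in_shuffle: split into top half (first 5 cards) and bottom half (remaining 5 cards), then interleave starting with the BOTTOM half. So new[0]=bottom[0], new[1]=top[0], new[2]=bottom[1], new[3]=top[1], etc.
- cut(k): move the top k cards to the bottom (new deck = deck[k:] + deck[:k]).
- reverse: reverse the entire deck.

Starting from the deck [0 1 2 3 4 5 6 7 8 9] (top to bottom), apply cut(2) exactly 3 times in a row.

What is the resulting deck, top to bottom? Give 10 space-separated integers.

After op 1 (cut(2)): [2 3 4 5 6 7 8 9 0 1]
After op 2 (cut(2)): [4 5 6 7 8 9 0 1 2 3]
After op 3 (cut(2)): [6 7 8 9 0 1 2 3 4 5]

Answer: 6 7 8 9 0 1 2 3 4 5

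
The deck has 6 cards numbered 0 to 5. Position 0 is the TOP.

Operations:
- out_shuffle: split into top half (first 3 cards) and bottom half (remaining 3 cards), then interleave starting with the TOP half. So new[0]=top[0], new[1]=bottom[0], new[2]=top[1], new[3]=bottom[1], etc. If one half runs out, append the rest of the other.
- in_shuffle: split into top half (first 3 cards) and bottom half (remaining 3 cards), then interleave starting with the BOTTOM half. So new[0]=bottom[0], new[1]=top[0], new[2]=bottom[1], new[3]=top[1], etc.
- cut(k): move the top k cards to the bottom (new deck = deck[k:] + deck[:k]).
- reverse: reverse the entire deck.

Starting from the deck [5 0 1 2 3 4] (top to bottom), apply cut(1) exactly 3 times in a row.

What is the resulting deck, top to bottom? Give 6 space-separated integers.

After op 1 (cut(1)): [0 1 2 3 4 5]
After op 2 (cut(1)): [1 2 3 4 5 0]
After op 3 (cut(1)): [2 3 4 5 0 1]

Answer: 2 3 4 5 0 1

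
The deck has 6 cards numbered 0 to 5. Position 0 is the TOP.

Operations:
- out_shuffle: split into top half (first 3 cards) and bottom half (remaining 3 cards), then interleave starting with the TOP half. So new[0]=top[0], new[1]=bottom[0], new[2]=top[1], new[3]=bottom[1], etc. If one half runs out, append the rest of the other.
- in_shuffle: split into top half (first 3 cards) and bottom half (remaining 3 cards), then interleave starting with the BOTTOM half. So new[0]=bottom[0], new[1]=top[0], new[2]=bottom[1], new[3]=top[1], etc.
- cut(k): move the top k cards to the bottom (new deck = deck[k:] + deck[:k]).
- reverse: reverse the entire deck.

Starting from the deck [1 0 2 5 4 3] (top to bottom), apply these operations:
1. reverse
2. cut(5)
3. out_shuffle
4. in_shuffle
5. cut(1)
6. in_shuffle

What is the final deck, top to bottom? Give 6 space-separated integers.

After op 1 (reverse): [3 4 5 2 0 1]
After op 2 (cut(5)): [1 3 4 5 2 0]
After op 3 (out_shuffle): [1 5 3 2 4 0]
After op 4 (in_shuffle): [2 1 4 5 0 3]
After op 5 (cut(1)): [1 4 5 0 3 2]
After op 6 (in_shuffle): [0 1 3 4 2 5]

Answer: 0 1 3 4 2 5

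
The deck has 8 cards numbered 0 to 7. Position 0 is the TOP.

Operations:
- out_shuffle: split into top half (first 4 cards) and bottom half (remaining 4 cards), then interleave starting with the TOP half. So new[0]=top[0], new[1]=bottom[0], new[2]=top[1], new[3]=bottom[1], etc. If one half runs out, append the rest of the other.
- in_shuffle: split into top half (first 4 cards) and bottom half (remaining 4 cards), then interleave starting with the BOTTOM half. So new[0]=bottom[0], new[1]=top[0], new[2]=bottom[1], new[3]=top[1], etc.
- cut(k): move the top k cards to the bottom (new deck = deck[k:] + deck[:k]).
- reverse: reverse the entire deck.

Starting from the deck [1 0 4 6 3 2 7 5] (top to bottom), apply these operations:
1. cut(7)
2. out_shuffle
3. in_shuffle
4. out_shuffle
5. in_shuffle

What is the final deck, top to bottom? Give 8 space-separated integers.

After op 1 (cut(7)): [5 1 0 4 6 3 2 7]
After op 2 (out_shuffle): [5 6 1 3 0 2 4 7]
After op 3 (in_shuffle): [0 5 2 6 4 1 7 3]
After op 4 (out_shuffle): [0 4 5 1 2 7 6 3]
After op 5 (in_shuffle): [2 0 7 4 6 5 3 1]

Answer: 2 0 7 4 6 5 3 1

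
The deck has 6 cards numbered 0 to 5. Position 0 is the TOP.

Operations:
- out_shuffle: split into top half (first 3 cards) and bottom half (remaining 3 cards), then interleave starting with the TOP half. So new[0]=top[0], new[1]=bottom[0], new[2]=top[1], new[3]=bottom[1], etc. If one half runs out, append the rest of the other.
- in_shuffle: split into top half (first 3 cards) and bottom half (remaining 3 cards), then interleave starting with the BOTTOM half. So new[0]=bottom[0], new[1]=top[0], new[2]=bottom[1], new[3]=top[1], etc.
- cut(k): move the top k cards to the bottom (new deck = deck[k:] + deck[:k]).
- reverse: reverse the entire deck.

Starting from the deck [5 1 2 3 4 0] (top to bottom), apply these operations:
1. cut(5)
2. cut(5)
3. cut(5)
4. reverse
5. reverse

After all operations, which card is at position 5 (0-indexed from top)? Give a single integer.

After op 1 (cut(5)): [0 5 1 2 3 4]
After op 2 (cut(5)): [4 0 5 1 2 3]
After op 3 (cut(5)): [3 4 0 5 1 2]
After op 4 (reverse): [2 1 5 0 4 3]
After op 5 (reverse): [3 4 0 5 1 2]
Position 5: card 2.

Answer: 2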